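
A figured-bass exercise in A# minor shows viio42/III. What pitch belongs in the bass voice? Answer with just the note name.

A

The applied chord viio42/III is rooted on B#: B#-D#-F#-A.
The figure 42 means third inversion — the seventh is in the bass.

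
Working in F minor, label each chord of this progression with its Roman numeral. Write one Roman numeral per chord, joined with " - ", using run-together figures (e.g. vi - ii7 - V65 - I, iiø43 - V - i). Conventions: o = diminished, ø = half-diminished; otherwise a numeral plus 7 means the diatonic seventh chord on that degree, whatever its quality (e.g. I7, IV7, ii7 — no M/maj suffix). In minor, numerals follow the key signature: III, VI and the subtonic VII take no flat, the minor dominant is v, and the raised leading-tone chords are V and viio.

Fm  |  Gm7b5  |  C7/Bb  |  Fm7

Fm has root F, degree 1 in F minor, so i.
Gm7b5 has root G, degree 2 in F minor, so iiø7.
C7/Bb: root C is the dominant; dominant seventh chord there is V42.
Fm7 has root F, degree 1 in F minor, so i7.

i - iiø7 - V42 - i7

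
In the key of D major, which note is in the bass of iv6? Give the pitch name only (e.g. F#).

Bb

iv in D major has root G; the chord is G-Bb-D.
The figure 6 means first inversion — the third is in the bass.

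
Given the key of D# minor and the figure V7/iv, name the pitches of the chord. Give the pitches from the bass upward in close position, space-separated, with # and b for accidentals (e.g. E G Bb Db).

V7/iv is a secondary dominant — the dominant seventh of iv. iv in D# minor is G#, so the applied chord's root is D#, a perfect fifth above.
Building a dominant seventh chord on D# gives D#-F##-A#-C#.

D# F## A# C#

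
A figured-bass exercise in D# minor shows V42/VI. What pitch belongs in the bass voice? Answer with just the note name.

The applied chord V42/VI is rooted on F#: F#-A#-C#-E.
The figure 42 means third inversion — the seventh is in the bass.

E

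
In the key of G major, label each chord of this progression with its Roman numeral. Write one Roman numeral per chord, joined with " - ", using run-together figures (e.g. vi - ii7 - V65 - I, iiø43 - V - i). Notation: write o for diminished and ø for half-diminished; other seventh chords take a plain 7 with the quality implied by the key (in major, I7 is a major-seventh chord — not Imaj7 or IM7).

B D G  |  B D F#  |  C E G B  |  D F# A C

B-D-G has root G, degree 1 in G major, so I6.
B-D-F# has root B, degree 3 in G major, so iii.
C-E-G-B: major seventh chord on C = scale degree 4 → IV7.
D-F#-A-C: dominant seventh chord on D = scale degree 5 → V7.

I6 - iii - IV7 - V7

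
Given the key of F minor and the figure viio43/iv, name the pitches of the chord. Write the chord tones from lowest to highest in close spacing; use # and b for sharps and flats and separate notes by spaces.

Eb Gb A C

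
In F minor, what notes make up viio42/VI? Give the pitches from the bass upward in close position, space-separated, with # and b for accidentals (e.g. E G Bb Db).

viio42/VI is a secondary leading-tone chord. The target VI is Db in F minor; the applied chord is rooted a semitone below, on C.
Building a fully diminished seventh chord on C gives C-Eb-Gb-Bbb.
With the 42 figure the chord is in third inversion; from the bass Bbb upward in close position it reads Bbb-C-Eb-Gb.

Bbb C Eb Gb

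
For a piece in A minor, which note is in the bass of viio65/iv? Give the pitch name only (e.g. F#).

E

The applied chord viio65/iv is rooted on C#: C#-E-G-Bb.
The figure 65 means first inversion — the third is in the bass.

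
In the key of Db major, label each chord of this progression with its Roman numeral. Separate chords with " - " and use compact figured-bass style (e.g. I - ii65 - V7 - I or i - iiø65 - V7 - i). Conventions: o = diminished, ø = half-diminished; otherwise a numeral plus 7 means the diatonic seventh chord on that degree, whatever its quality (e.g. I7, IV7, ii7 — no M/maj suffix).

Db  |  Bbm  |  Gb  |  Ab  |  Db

I - vi - IV - V - I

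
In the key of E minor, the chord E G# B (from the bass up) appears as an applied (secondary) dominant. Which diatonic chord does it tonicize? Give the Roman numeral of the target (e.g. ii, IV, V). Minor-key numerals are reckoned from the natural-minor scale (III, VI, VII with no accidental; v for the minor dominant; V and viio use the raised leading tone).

The chord is a major triad on E.
A dominant resolves down a perfect fifth: E → A. In E minor, A is scale degree 4, i.e. iv.

iv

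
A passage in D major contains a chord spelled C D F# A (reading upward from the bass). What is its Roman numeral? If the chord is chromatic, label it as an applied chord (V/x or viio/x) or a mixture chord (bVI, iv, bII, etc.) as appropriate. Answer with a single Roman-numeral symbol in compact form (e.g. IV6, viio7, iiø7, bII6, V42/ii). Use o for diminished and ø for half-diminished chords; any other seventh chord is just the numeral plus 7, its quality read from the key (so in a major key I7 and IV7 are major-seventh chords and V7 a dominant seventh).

Stacked in thirds the chord is D-F#-A-C: a dominant seventh chord on D.
D is not a diatonic chord root with this quality in D major, but it lies a perfect fifth above G (IV), so the chord functions as an applied dominant of IV.
With C in the bass the chord is in third inversion, so the figured bass is 42.

V42/IV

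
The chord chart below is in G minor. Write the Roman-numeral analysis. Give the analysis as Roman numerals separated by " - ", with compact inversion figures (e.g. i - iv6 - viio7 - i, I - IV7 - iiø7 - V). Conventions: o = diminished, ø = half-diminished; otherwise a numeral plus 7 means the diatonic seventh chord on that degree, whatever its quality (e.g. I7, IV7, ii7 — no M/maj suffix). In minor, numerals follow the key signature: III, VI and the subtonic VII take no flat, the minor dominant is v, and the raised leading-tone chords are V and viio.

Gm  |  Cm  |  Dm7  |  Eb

i - iv - v7 - VI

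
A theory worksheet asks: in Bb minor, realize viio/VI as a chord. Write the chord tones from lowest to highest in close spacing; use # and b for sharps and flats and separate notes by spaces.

The slash marks an applied leading-tone chord: viio of VI. In Bb minor, VI is Gb, so the leading tone to it is F, a half step below.
Building a diminished triad on F gives F-Ab-Cb.

F Ab Cb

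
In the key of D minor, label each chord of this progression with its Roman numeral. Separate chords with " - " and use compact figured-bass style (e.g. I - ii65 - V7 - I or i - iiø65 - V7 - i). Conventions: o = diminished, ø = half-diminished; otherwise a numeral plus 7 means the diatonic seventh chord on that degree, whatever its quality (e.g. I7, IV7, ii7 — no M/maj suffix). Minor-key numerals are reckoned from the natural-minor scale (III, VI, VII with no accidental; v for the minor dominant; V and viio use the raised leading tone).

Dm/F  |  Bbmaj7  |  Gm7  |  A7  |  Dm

Dm/F: minor triad on D = scale degree 1 → i6.
Bbmaj7 has root Bb, degree 6 in D minor, so VI7.
Gm7 has root G, degree 4 in D minor, so iv7.
A7: root A is the dominant; dominant seventh chord there is V7.
Dm: root D is the tonic; minor triad there is i.

i6 - VI7 - iv7 - V7 - i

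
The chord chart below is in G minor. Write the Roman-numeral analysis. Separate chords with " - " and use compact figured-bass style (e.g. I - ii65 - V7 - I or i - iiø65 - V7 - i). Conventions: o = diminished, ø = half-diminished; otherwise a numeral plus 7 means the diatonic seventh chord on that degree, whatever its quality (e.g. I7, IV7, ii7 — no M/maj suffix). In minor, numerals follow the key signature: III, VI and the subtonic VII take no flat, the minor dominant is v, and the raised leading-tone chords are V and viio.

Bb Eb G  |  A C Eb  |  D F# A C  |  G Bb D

Bb-Eb-G has root Eb, degree 6 in G minor, so VI64.
A-C-Eb has root A, degree 2 in G minor, so iio.
D-F#-A-C: root D is the dominant; dominant seventh chord there is V7.
G-Bb-D has root G, degree 1 in G minor, so i.

VI64 - iio - V7 - i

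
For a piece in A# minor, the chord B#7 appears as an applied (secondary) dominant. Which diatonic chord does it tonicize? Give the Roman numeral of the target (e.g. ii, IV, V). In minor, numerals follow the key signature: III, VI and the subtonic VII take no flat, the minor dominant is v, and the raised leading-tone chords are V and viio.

V

The chord is a dominant seventh chord on B#.
A dominant resolves down a perfect fifth: B# → E#. In A# minor, E# is scale degree 5, i.e. V.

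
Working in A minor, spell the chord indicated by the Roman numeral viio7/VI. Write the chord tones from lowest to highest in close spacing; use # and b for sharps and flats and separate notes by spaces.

The slash marks an applied leading-tone chord: viio of VI. In A minor, VI is F, so the leading tone to it is E, a half step below.
Building a fully diminished seventh chord on E gives E-G-Bb-Db.

E G Bb Db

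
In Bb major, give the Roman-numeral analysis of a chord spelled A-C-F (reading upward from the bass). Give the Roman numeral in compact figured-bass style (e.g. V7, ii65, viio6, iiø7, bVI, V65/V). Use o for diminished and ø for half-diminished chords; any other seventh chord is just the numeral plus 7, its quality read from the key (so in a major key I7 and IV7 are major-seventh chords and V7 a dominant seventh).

V6

The pitches F-A-C form a major triad rooted on F.
In Bb major, F is the dominant; the diatonic major triad there is V.
With A in the bass the chord is in first inversion, so the figured bass is 6.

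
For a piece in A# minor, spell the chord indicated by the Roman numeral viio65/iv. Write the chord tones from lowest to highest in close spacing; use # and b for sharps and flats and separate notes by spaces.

E# G# B C##

The slash marks an applied leading-tone chord: viio of iv. In A# minor, iv is D#, so the leading tone to it is C##, a half step below.
Building a fully diminished seventh chord on C## gives C##-E#-G#-B.
The figured bass 65 indicates first inversion, placing the third (E#) in the bass: E#-G#-B-C##.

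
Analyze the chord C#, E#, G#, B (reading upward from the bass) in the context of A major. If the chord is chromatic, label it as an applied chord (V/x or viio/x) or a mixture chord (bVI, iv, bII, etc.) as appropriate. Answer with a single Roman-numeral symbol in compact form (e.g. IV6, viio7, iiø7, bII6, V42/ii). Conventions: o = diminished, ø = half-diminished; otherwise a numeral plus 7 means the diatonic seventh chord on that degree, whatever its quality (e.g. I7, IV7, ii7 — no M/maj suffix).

Stacked in thirds the chord is C#-E#-G#-B: a dominant seventh chord on C#.
C# is not a diatonic chord root with this quality in A major, but it lies a perfect fifth above F# (vi), so the chord functions as an applied dominant of vi.

V7/vi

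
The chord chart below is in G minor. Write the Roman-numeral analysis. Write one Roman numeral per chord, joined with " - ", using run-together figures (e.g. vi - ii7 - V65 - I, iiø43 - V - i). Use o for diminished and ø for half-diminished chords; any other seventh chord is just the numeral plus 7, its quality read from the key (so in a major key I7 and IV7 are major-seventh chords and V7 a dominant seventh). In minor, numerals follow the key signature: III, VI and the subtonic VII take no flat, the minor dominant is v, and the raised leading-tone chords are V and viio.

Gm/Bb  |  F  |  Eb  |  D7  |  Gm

i6 - VII - VI - V7 - i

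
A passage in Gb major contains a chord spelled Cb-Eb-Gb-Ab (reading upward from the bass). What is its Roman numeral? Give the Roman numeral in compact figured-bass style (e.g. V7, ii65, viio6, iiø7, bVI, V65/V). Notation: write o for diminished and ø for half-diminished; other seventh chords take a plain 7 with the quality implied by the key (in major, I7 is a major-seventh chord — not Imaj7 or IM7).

ii65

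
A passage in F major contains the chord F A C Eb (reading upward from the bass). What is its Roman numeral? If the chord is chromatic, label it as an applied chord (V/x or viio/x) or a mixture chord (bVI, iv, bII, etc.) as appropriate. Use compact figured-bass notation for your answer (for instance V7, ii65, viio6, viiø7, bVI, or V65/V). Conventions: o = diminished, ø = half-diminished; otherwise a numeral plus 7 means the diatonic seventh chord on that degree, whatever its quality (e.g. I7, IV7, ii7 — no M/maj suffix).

V7/IV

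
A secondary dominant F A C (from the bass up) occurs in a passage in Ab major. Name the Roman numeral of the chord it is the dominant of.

ii

The chord is a major triad on F.
A dominant resolves down a perfect fifth: F → Bb. In Ab major, Bb is scale degree 2, i.e. ii.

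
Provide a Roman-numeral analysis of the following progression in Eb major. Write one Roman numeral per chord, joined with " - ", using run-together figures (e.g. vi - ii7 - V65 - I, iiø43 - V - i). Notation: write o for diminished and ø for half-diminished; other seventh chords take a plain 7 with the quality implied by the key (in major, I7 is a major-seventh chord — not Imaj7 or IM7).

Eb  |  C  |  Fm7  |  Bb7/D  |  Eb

I - V/ii - ii7 - V65 - I

Eb: root Eb is the tonic; major triad there is I.
C: chromatic; C is V of ii, so V/ii.
Fm7: root F is the supertonic; minor seventh chord there is ii7.
Bb7/D: root Bb is the dominant; dominant seventh chord there is V65.
Eb: major triad on Eb = scale degree 1 → I.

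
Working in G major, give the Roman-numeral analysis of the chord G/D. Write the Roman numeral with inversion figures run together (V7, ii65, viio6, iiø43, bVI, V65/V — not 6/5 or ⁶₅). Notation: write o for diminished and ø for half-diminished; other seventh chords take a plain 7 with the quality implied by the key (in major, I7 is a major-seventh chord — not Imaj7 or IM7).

I64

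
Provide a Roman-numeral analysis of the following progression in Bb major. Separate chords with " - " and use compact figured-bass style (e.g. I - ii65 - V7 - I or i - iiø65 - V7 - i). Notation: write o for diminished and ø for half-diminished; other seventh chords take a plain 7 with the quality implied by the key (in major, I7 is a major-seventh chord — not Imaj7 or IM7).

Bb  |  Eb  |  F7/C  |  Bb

Bb: root Bb is the tonic; major triad there is I.
Eb: root Eb is the subdominant; major triad there is IV.
F7/C has root F, degree 5 in Bb major, so V43.
Bb has root Bb, degree 1 in Bb major, so I.

I - IV - V43 - I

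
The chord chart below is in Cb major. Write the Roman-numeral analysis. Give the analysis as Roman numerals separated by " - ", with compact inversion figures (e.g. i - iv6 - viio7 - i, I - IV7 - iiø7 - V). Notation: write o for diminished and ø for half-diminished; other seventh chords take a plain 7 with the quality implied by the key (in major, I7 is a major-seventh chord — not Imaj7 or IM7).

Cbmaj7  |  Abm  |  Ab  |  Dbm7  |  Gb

I7 - vi - V/ii - ii7 - V

Cbmaj7 has root Cb, degree 1 in Cb major, so I7.
Abm has root Ab, degree 6 in Cb major, so vi.
Ab: chromatic; Ab is V of ii, so V/ii.
Dbm7: root Db is the supertonic; minor seventh chord there is ii7.
Gb has root Gb, degree 5 in Cb major, so V.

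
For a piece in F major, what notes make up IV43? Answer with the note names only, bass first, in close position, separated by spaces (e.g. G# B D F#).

F A Bb D

In F major, scale degree 4 is Bb, and the diatonic chord built there is a major seventh chord.
That chord is spelled Bb-D-F-A.
With the 43 figure the chord is in second inversion; from the bass F upward in close position it reads F-A-Bb-D.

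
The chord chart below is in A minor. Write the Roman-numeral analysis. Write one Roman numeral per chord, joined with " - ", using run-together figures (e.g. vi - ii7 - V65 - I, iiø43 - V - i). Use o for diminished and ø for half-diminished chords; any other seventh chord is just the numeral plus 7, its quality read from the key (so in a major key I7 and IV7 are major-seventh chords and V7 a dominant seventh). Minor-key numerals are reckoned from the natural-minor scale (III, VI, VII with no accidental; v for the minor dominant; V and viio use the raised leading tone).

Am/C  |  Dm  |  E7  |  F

i6 - iv - V7 - VI

Am/C: minor triad on A = scale degree 1 → i6.
Dm: root D is the subdominant; minor triad there is iv.
E7: dominant seventh chord on E = scale degree 5 → V7.
F: major triad on F = scale degree 6 → VI.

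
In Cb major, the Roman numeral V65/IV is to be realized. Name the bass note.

Eb

The applied chord V65/IV is rooted on Cb: Cb-Eb-Gb-Bbb.
The figure 65 means first inversion — the third is in the bass.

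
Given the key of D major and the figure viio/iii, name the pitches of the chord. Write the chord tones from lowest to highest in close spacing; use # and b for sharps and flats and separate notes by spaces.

viio/iii is a secondary leading-tone chord. The target iii is F# in D major; the applied chord is rooted a semitone below, on E#.
Building a diminished triad on E# gives E#-G#-B.

E# G# B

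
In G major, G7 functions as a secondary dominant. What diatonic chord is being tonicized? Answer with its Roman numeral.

IV

The chord is a dominant seventh chord on G.
A dominant resolves down a perfect fifth: G → C. In G major, C is scale degree 4, i.e. IV.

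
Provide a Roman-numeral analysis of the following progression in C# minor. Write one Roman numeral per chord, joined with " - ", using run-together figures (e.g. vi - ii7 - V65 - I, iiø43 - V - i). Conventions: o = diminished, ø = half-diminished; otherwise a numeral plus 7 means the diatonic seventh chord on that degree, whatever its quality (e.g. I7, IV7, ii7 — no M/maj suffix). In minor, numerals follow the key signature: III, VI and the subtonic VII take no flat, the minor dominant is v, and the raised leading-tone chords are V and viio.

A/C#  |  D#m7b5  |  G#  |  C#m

VI6 - iiø7 - V - i

A/C#: root A is the submediant; major triad there is VI6.
D#m7b5: half-diminished seventh chord on D# = scale degree 2 → iiø7.
G# has root G#, degree 5 in C# minor, so V.
C#m has root C#, degree 1 in C# minor, so i.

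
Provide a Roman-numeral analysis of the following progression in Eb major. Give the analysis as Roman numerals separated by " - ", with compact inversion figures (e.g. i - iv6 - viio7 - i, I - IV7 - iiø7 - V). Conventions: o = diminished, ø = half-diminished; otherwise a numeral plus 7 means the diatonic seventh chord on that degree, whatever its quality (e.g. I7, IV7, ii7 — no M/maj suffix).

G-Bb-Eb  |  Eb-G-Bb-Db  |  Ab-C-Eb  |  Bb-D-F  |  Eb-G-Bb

G-Bb-Eb: root Eb is the tonic; major triad there is I6.
Eb-G-Bb-Db: chromatic; Eb is V of IV, so V7/IV.
Ab-C-Eb has root Ab, degree 4 in Eb major, so IV.
Bb-D-F: root Bb is the dominant; major triad there is V.
Eb-G-Bb has root Eb, degree 1 in Eb major, so I.

I6 - V7/IV - IV - V - I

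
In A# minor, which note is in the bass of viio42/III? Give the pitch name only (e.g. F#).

A

The applied chord viio42/III is rooted on B#: B#-D#-F#-A.
The figure 42 means third inversion — the seventh is in the bass.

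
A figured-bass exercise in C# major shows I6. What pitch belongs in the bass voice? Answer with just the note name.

E#

I in C# major has root C#; the chord is C#-E#-G#.
The figure 6 means first inversion — the third is in the bass.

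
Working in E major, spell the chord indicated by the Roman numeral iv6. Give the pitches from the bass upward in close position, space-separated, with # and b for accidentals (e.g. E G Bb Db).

Scale degree 4 in E major is A; here the chord built on it is altered to a minor triad. iv6 is the minor subdominant, borrowed from the parallel minor.
So the chord is A-C-E.
The figured bass 6 indicates first inversion, placing the third (C) in the bass: C-E-A.

C E A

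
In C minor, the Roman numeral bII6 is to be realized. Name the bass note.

F

bII in C minor has root Db; the chord is Db-F-Ab.
The figure 6 means first inversion — the third is in the bass.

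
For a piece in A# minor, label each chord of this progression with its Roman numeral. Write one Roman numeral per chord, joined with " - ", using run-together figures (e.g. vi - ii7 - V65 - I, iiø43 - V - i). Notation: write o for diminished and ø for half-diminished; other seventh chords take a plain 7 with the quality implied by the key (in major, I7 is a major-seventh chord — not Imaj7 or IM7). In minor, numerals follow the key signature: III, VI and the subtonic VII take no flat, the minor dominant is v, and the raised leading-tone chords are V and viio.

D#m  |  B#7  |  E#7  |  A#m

D#m: minor triad on D# = scale degree 4 → iv.
B#7 is the secondary dominant of V (dominant seventh chord on B#): V7/V.
E#7: dominant seventh chord on E# = scale degree 5 → V7.
A#m: minor triad on A# = scale degree 1 → i.

iv - V7/V - V7 - i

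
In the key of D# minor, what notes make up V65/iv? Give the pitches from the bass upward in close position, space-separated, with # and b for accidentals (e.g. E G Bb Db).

The slash means an applied dominant: we want the dominant of iv. In D# minor, iv is G# minor, and its dominant is built on D#.
Building a dominant seventh chord on D# gives D#-F##-A#-C#.
The figured bass 65 indicates first inversion, placing the third (F##) in the bass: F##-A#-C#-D#.

F## A# C# D#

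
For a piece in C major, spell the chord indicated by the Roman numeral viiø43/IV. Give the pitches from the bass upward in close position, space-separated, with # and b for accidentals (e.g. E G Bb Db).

Bb D E G

The slash marks an applied leading-tone chord: viio of IV. In C major, IV is F, so the leading tone to it is E, a half step below.
Building a half-diminished seventh chord on E gives E-G-Bb-D.
The figured bass 43 indicates second inversion, placing the fifth (Bb) in the bass: Bb-D-E-G.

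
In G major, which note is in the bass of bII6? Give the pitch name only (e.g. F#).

C

bII in G major has root Ab; the chord is Ab-C-Eb.
The figure 6 means first inversion — the third is in the bass.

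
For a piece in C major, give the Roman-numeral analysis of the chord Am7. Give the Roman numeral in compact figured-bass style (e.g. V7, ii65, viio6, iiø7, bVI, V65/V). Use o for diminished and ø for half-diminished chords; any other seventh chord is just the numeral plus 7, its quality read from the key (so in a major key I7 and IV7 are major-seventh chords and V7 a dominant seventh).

vi7

The pitches A-C-E-G form a minor seventh chord rooted on A.
In C major, A is the submediant; the diatonic minor seventh chord there is vi7.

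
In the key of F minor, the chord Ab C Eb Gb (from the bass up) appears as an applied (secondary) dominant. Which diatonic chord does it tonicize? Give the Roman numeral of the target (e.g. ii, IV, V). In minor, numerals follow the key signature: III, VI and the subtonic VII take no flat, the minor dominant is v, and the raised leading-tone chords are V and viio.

The chord is a dominant seventh chord on Ab.
A dominant resolves down a perfect fifth: Ab → Db. In F minor, Db is scale degree 6, i.e. VI.

VI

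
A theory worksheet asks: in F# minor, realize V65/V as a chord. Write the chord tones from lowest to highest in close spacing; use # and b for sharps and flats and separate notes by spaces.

B# D# F# G#

V65/V is a secondary dominant — the dominant seventh of V. V in F# minor is C#, so the applied chord's root is G#, a perfect fifth above.
Building a dominant seventh chord on G# gives G#-B#-D#-F#.
With the 65 figure the chord is in first inversion; from the bass B# upward in close position it reads B#-D#-F#-G#.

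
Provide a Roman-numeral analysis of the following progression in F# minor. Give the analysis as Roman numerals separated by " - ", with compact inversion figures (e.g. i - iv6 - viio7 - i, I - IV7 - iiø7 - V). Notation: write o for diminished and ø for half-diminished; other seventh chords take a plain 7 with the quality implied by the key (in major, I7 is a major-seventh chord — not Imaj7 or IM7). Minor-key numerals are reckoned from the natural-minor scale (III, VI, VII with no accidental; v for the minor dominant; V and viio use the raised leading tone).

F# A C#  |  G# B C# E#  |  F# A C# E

i - V43 - i7

F#-A-C# has root F#, degree 1 in F# minor, so i.
G#-B-C#-E#: root C# is the dominant; dominant seventh chord there is V43.
F#-A-C#-E: minor seventh chord on F# = scale degree 1 → i7.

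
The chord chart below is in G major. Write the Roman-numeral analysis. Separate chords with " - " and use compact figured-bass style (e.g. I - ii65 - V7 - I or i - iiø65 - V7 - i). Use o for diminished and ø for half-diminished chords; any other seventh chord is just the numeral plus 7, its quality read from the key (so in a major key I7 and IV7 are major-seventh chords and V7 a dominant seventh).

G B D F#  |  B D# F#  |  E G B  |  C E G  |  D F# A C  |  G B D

I7 - V/vi - vi - IV - V7 - I

G-B-D-F# has root G, degree 1 in G major, so I7.
B-D#-F#: a major triad on B, the applied dominant of vi → V/vi.
E-G-B: minor triad on E = scale degree 6 → vi.
C-E-G: root C is the subdominant; major triad there is IV.
D-F#-A-C: dominant seventh chord on D = scale degree 5 → V7.
G-B-D: major triad on G = scale degree 1 → I.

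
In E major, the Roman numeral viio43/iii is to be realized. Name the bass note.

C#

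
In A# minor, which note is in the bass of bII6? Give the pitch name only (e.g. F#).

bII in A# minor has root B; the chord is B-D#-F#.
The figure 6 means first inversion — the third is in the bass.

D#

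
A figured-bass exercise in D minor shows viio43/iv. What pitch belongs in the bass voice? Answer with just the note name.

C

The applied chord viio43/iv is rooted on F#: F#-A-C-Eb.
The figure 43 means second inversion — the fifth is in the bass.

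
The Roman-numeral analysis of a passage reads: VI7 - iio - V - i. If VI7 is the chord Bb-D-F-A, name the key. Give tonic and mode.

The chord Bbmaj7 is a major seventh chord rooted on Bb; its label is VI7.
VI7 on Bb implies Bb is the submediant; that puts the tonic at D, and the uppercase numeral fits minor mode.

D minor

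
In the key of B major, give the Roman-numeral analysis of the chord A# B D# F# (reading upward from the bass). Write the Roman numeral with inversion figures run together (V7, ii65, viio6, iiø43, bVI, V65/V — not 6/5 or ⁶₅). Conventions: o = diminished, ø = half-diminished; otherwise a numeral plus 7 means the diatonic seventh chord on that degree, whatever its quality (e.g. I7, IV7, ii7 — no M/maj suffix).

I42

Stacked in thirds the chord is B-D#-F#-A#: a major seventh chord on B.
B is scale degree 1 in B major, and a major seventh chord on that degree is written I7.
With A# in the bass the chord is in third inversion, so the figured bass is 42.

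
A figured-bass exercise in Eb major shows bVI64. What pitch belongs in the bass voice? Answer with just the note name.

Gb

bVI in Eb major has root Cb; the chord is Cb-Eb-Gb.
The figure 64 means second inversion — the fifth is in the bass.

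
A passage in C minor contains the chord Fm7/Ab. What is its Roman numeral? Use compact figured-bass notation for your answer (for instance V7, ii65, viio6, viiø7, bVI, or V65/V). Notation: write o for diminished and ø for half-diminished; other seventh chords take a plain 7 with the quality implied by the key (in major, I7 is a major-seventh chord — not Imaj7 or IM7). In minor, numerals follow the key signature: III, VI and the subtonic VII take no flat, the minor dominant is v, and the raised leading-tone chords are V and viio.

Stacked in thirds the chord is F-Ab-C-Eb: a minor seventh chord on F.
In C minor, F is the subdominant; the diatonic minor seventh chord there is iv7.
With Ab in the bass the chord is in first inversion, so the figured bass is 65.

iv65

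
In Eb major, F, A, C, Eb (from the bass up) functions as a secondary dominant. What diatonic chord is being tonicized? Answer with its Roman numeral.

V

The chord is a dominant seventh chord on F.
A dominant resolves down a perfect fifth: F → Bb. In Eb major, Bb is scale degree 5, i.e. V.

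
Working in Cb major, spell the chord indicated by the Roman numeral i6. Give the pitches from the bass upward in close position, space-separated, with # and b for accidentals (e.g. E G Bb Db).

Scale degree 1 in Cb major is Cb; here the chord built on it is altered to a minor triad. i6 is the minor tonic, borrowed from the parallel minor.
So the chord is Cb-Ebb-Gb.
The figured bass 6 indicates first inversion, placing the third (Ebb) in the bass: Ebb-Gb-Cb.

Ebb Gb Cb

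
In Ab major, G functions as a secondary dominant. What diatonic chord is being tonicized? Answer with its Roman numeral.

The chord is a major triad on G.
A dominant resolves down a perfect fifth: G → C. In Ab major, C is scale degree 3, i.e. iii.

iii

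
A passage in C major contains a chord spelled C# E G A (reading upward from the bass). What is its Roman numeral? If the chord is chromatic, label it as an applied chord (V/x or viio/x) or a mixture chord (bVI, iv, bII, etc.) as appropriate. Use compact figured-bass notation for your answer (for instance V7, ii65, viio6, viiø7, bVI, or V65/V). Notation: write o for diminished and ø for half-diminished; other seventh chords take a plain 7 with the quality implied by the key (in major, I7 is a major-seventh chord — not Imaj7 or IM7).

V65/ii

Stacked in thirds the chord is A-C#-E-G: a dominant seventh chord on A.
A is not a diatonic chord root with this quality in C major, but it lies a perfect fifth above D (ii), so the chord functions as an applied dominant of ii.
With C# in the bass the chord is in first inversion, so the figured bass is 65.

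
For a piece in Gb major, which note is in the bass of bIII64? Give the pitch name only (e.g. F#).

bIII in Gb major has root Bbb; the chord is Bbb-Db-Fb.
The figure 64 means second inversion — the fifth is in the bass.

Fb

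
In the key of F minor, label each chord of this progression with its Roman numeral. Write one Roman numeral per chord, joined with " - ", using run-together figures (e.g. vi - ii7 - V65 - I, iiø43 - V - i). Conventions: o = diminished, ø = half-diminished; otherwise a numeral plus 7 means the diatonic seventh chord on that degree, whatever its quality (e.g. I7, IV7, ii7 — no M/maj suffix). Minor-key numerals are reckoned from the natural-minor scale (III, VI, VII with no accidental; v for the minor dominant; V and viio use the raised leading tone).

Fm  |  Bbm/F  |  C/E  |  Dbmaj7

Fm has root F, degree 1 in F minor, so i.
Bbm/F has root Bb, degree 4 in F minor, so iv64.
C/E has root C, degree 5 in F minor, so V6.
Dbmaj7: major seventh chord on Db = scale degree 6 → VI7.

i - iv64 - V6 - VI7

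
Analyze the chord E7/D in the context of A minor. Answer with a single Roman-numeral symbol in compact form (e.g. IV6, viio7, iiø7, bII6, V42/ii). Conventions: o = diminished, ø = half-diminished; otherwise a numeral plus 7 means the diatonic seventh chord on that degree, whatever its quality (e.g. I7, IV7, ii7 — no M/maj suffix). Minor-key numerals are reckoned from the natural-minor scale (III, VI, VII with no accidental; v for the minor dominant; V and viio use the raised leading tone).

V42

The pitches E-G#-B-D form a dominant seventh chord rooted on E.
In A minor, E is the dominant; the diatonic dominant seventh chord there is V7.
With D in the bass the chord is in third inversion, so the figured bass is 42.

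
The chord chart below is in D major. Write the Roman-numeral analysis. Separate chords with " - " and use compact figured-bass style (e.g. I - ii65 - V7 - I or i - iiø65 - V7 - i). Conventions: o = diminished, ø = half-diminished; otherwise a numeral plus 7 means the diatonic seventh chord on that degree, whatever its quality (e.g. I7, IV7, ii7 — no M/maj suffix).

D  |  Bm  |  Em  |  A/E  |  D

I - vi - ii - V64 - I

D: root D is the tonic; major triad there is I.
Bm has root B, degree 6 in D major, so vi.
Em: root E is the supertonic; minor triad there is ii.
A/E: root A is the dominant; major triad there is V64.
D: root D is the tonic; major triad there is I.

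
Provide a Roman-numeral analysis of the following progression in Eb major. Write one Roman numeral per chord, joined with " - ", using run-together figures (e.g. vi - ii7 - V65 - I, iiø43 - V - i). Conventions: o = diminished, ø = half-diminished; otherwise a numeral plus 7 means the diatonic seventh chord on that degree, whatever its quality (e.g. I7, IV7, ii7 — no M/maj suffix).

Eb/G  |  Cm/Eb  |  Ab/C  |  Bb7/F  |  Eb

I6 - vi6 - IV6 - V43 - I

Eb/G: root Eb is the tonic; major triad there is I6.
Cm/Eb: minor triad on C = scale degree 6 → vi6.
Ab/C: major triad on Ab = scale degree 4 → IV6.
Bb7/F: dominant seventh chord on Bb = scale degree 5 → V43.
Eb has root Eb, degree 1 in Eb major, so I.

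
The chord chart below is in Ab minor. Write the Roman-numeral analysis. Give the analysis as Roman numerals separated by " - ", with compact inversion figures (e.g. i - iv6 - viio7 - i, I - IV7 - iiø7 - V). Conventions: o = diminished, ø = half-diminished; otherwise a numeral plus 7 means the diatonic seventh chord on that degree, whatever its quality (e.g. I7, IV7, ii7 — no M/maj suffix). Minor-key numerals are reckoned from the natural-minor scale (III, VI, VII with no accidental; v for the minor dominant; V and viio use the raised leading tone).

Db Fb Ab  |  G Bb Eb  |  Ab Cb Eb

iv - V6 - i

Db-Fb-Ab: root Db is the subdominant; minor triad there is iv.
G-Bb-Eb has root Eb, degree 5 in Ab minor, so V6.
Ab-Cb-Eb: minor triad on Ab = scale degree 1 → i.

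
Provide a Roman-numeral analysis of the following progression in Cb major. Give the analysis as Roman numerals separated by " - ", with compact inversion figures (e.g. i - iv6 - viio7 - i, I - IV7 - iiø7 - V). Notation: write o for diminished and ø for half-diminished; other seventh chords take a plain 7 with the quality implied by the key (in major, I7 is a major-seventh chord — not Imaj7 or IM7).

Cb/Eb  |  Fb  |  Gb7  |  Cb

I6 - IV - V7 - I

Cb/Eb: root Cb is the tonic; major triad there is I6.
Fb has root Fb, degree 4 in Cb major, so IV.
Gb7 has root Gb, degree 5 in Cb major, so V7.
Cb: root Cb is the tonic; major triad there is I.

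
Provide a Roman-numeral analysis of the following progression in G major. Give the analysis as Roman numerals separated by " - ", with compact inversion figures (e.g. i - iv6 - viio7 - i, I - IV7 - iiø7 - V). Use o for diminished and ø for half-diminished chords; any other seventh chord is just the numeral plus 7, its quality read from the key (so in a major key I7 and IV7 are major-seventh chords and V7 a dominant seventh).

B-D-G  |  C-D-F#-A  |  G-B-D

I6 - V42 - I

B-D-G: major triad on G = scale degree 1 → I6.
C-D-F#-A has root D, degree 5 in G major, so V42.
G-B-D: root G is the tonic; major triad there is I.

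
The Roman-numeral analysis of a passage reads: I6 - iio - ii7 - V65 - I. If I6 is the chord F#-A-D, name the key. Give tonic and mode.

I6 is given as F#-A-D — a major triad with root D.
If D is scale degree 1 and the mode makes that degree carry a major triad, the tonic is D and the mode is major.

D major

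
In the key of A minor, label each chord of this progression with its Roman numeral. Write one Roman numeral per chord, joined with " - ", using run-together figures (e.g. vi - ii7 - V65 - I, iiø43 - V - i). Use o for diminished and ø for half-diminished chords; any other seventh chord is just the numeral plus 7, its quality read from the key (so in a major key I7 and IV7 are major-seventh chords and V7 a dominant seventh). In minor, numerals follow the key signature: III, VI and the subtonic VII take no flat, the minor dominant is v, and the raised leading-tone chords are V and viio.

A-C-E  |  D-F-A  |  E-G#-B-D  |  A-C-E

A-C-E: root A is the tonic; minor triad there is i.
D-F-A: root D is the subdominant; minor triad there is iv.
E-G#-B-D: dominant seventh chord on E = scale degree 5 → V7.
A-C-E: root A is the tonic; minor triad there is i.

i - iv - V7 - i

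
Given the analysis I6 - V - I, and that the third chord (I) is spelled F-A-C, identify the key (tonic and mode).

The chord F is a major triad rooted on F; its label is I.
If F is scale degree 1 and the mode makes that degree carry a major triad, the tonic is F and the mode is major.

F major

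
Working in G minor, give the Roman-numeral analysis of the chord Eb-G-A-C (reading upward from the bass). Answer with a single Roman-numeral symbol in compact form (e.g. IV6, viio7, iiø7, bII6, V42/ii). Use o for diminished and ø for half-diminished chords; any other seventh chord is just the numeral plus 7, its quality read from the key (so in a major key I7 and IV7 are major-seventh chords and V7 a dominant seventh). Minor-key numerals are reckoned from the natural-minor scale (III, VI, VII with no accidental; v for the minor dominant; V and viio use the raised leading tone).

iiø43

The pitches A-C-Eb-G form a half-diminished seventh chord rooted on A.
In G minor, A is the supertonic; the diatonic half-diminished seventh chord there is iiø7.
With Eb in the bass the chord is in second inversion, so the figured bass is 43.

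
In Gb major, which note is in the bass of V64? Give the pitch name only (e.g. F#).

Ab

V in Gb major has root Db; the chord is Db-F-Ab.
The figure 64 means second inversion — the fifth is in the bass.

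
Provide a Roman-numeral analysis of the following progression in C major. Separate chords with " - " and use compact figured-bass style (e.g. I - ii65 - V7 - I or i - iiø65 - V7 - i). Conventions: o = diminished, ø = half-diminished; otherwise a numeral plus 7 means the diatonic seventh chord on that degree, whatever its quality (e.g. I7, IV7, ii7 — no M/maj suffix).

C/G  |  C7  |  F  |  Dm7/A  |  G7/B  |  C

C/G: root C is the tonic; major triad there is I64.
C7 is the secondary dominant of IV (dominant seventh chord on C): V7/IV.
F: root F is the subdominant; major triad there is IV.
Dm7/A has root D, degree 2 in C major, so ii43.
G7/B has root G, degree 5 in C major, so V65.
C has root C, degree 1 in C major, so I.

I64 - V7/IV - IV - ii43 - V65 - I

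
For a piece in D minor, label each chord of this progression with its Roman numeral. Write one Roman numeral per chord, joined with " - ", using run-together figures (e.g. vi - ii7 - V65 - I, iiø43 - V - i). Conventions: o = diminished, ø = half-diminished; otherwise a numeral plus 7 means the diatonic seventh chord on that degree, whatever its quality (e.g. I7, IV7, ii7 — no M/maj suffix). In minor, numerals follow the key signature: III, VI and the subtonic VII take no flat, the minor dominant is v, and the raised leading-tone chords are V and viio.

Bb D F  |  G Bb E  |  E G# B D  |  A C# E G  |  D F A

VI - iio6 - V7/V - V7 - i

Bb-D-F: major triad on Bb = scale degree 6 → VI.
G-Bb-E: root E is the supertonic; diminished triad there is iio6.
E-G#-B-D is the secondary dominant of V (dominant seventh chord on E): V7/V.
A-C#-E-G: dominant seventh chord on A = scale degree 5 → V7.
D-F-A has root D, degree 1 in D minor, so i.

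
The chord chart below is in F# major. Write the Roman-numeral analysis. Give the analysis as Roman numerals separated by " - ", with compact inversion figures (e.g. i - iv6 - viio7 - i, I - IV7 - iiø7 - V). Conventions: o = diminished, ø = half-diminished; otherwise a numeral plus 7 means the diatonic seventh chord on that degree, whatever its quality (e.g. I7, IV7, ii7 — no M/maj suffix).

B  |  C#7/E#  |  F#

B has root B, degree 4 in F# major, so IV.
C#7/E#: dominant seventh chord on C# = scale degree 5 → V65.
F#: root F# is the tonic; major triad there is I.

IV - V65 - I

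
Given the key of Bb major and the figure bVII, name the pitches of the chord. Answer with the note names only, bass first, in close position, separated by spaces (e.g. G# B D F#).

Ab C Eb

bVII is a major triad on the lowered seventh degree (the subtonic), borrowed from the parallel minor. In Bb major that root is Ab.
So the chord is Ab-C-Eb.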